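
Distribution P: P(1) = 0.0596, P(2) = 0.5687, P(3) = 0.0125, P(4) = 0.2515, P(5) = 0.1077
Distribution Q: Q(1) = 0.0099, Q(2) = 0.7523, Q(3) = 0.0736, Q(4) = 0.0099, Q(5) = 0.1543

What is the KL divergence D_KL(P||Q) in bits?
1.0107 bits

D_KL(P||Q) = Σ P(x) log₂(P(x)/Q(x))

Computing term by term:
  P(1)·log₂(P(1)/Q(1)) = 0.0596·log₂(0.0596/0.0099) = 0.15435
  P(2)·log₂(P(2)/Q(2)) = 0.5687·log₂(0.5687/0.7523) = -0.22955
  P(3)·log₂(P(3)/Q(3)) = 0.0125·log₂(0.0125/0.0736) = -0.03197
  P(4)·log₂(P(4)/Q(4)) = 0.2515·log₂(0.2515/0.0099) = 1.17375
  P(5)·log₂(P(5)/Q(5)) = 0.1077·log₂(0.1077/0.1543) = -0.05587

D_KL(P||Q) = 0.15435 - 0.22955 - 0.03197 + 1.17375 - 0.05587 = 1.01071 ≈ 1.0107 bits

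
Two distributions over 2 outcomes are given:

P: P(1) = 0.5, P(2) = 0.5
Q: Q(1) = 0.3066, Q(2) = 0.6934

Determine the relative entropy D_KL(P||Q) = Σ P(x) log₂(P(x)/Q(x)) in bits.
0.1169 bits

D_KL(P||Q) = Σ P(x) log₂(P(x)/Q(x))

Computing term by term:
  P(1)·log₂(P(1)/Q(1)) = 0.5·log₂(0.5/0.3066) = 0.35279
  P(2)·log₂(P(2)/Q(2)) = 0.5·log₂(0.5/0.6934) = -0.23588

D_KL(P||Q) = 0.35279 - 0.23588 = 0.11691 ≈ 0.1169 bits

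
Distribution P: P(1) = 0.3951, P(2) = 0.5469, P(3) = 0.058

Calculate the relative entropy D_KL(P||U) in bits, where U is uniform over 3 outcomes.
0.3412 bits

U(i) = 1/3 for all i

D_KL(P||U) = Σ P(x) log₂(P(x) / (1/3))
           = Σ P(x) log₂(P(x)) + log₂(3)
           = log₂(3) - H(P)

H(P) = -Σ P(x) log₂(P(x)):
  -P(1)·log₂(P(1)) = -(0.3951)·log₂(0.3951) = 0.52932
  -P(2)·log₂(P(2)) = -(0.5469)·log₂(0.5469) = 0.47616
  -P(3)·log₂(P(3)) = -(0.058)·log₂(0.058) = 0.23825
H(P) = 0.52932 + 0.47616 + 0.23825 = 1.24373 bits

log₂(3) = 1.58496 bits

D_KL(P||U) = 1.58496 - 1.24373 = 0.34123 ≈ 0.3412 bits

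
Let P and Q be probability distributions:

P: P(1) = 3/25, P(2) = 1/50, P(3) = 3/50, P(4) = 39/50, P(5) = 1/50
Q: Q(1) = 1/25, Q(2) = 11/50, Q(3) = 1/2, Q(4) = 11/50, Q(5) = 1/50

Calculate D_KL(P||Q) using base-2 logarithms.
1.3617 bits

D_KL(P||Q) = Σ P(x) log₂(P(x)/Q(x))

Computing term by term:
  P(1)·log₂(P(1)/Q(1)) = (3/25)·log₂((3/25)/(1/25)) = 0.19020
  P(2)·log₂(P(2)/Q(2)) = (1/50)·log₂((1/50)/(11/50)) = -0.06919
  P(3)·log₂(P(3)/Q(3)) = (3/50)·log₂((3/50)/(1/2)) = -0.18353
  P(4)·log₂(P(4)/Q(4)) = (39/50)·log₂((39/50)/(11/50)) = 1.42426
  P(5)·log₂(P(5)/Q(5)) = (1/50)·log₂((1/50)/(1/50)) = 0.00000

D_KL(P||Q) = 0.19020 - 0.06919 - 0.18353 + 1.42426 + 0.00000 = 1.36174 ≈ 1.3617 bits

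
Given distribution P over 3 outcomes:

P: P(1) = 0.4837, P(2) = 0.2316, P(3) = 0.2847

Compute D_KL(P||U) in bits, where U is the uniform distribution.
0.0734 bits

U(i) = 1/3 for all i

D_KL(P||U) = Σ P(x) log₂(P(x) / (1/3))
           = Σ P(x) log₂(P(x)) + log₂(3)
           = log₂(3) - H(P)

H(P) = -Σ P(x) log₂(P(x)):
  -P(1)·log₂(P(1)) = -(0.4837)·log₂(0.4837) = 0.50683
  -P(2)·log₂(P(2)) = -(0.2316)·log₂(0.2316) = 0.48874
  -P(3)·log₂(P(3)) = -(0.2847)·log₂(0.2847) = 0.51601
H(P) = 0.50683 + 0.48874 + 0.51601 = 1.51158 bits

log₂(3) = 1.58496 bits

D_KL(P||U) = 1.58496 - 1.51158 = 0.07338 ≈ 0.0734 bits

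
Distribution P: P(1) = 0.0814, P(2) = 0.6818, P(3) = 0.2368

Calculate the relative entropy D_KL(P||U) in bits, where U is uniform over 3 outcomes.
0.4215 bits

U(i) = 1/3 for all i

D_KL(P||U) = Σ P(x) log₂(P(x) / (1/3))
           = Σ P(x) log₂(P(x)) + log₂(3)
           = log₂(3) - H(P)

H(P) = -Σ P(x) log₂(P(x)):
  -P(1)·log₂(P(1)) = -(0.0814)·log₂(0.0814) = 0.29457
  -P(2)·log₂(P(2)) = -(0.6818)·log₂(0.6818) = 0.37675
  -P(3)·log₂(P(3)) = -(0.2368)·log₂(0.2368) = 0.49213
H(P) = 0.29457 + 0.37675 + 0.49213 = 1.16345 bits

log₂(3) = 1.58496 bits

D_KL(P||U) = 1.58496 - 1.16345 = 0.42151 ≈ 0.4215 bits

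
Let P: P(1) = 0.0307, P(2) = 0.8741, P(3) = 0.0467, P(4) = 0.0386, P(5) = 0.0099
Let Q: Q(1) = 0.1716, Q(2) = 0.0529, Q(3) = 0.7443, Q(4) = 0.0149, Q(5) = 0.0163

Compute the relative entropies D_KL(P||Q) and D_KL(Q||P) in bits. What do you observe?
D_KL(P||Q) = 3.3201 bits, D_KL(Q||P) = 3.1763 bits. The two directions give different values (D_KL(P||Q) exceeds D_KL(Q||P) by 0.1438 bits): KL divergence is asymmetric.

D_KL(P||Q) = Σ P(x) log₂(P(x)/Q(x))

Computing term by term:
  P(1)·log₂(P(1)/Q(1)) = 0.0307·log₂(0.0307/0.1716) = -0.07622
  P(2)·log₂(P(2)/Q(2)) = 0.8741·log₂(0.8741/0.0529) = 3.53701
  P(3)·log₂(P(3)/Q(3)) = 0.0467·log₂(0.0467/0.7443) = -0.18654
  P(4)·log₂(P(4)/Q(4)) = 0.0386·log₂(0.0386/0.0149) = 0.05301
  P(5)·log₂(P(5)/Q(5)) = 0.0099·log₂(0.0099/0.0163) = -0.00712

D_KL(P||Q) = -0.07622 + 3.53701 - 0.18654 + 0.05301 - 0.00712 = 3.32014 ≈ 3.3201 bits

D_KL(Q||P) = Σ Q(x) log₂(Q(x)/P(x))

Computing term by term:
  Q(1)·log₂(Q(1)/P(1)) = 0.1716·log₂(0.1716/0.0307) = 0.42604
  Q(2)·log₂(Q(2)/P(2)) = 0.0529·log₂(0.0529/0.8741) = -0.21406
  Q(3)·log₂(Q(3)/P(3)) = 0.7443·log₂(0.7443/0.0467) = 2.97302
  Q(4)·log₂(Q(4)/P(4)) = 0.0149·log₂(0.0149/0.0386) = -0.02046
  Q(5)·log₂(Q(5)/P(5)) = 0.0163·log₂(0.0163/0.0099) = 0.01173

D_KL(Q||P) = 0.42604 - 0.21406 + 2.97302 - 0.02046 + 0.01173 = 3.17627 ≈ 3.1763 bits

These are NOT equal (difference: 0.1438 bits). KL divergence is asymmetric: D_KL(P||Q) ≠ D_KL(Q||P) in general.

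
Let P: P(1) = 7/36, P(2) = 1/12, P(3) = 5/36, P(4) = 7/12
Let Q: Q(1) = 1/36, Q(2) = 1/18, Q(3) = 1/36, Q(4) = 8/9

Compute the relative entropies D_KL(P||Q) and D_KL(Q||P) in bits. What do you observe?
D_KL(P||Q) = 0.5626 bits, D_KL(Q||P) = 0.3652 bits. The two directions give different values (D_KL(P||Q) exceeds D_KL(Q||P) by 0.1974 bits): KL divergence is asymmetric.

D_KL(P||Q) = Σ P(x) log₂(P(x)/Q(x))

Computing term by term:
  P(1)·log₂(P(1)/Q(1)) = (7/36)·log₂((7/36)/(1/36)) = 0.54587
  P(2)·log₂(P(2)/Q(2)) = (1/12)·log₂((1/12)/(1/18)) = 0.04875
  P(3)·log₂(P(3)/Q(3)) = (5/36)·log₂((5/36)/(1/36)) = 0.32249
  P(4)·log₂(P(4)/Q(4)) = (7/12)·log₂((7/12)/(8/9)) = -0.35448

D_KL(P||Q) = 0.54587 + 0.04875 + 0.32249 - 0.35448 = 0.56263 ≈ 0.5626 bits

D_KL(Q||P) = Σ Q(x) log₂(Q(x)/P(x))

Computing term by term:
  Q(1)·log₂(Q(1)/P(1)) = (1/36)·log₂((1/36)/(7/36)) = -0.07798
  Q(2)·log₂(Q(2)/P(2)) = (1/18)·log₂((1/18)/(1/12)) = -0.03250
  Q(3)·log₂(Q(3)/P(3)) = (1/36)·log₂((1/36)/(5/36)) = -0.06450
  Q(4)·log₂(Q(4)/P(4)) = (8/9)·log₂((8/9)/(7/12)) = 0.54016

D_KL(Q||P) = -0.07798 - 0.03250 - 0.06450 + 0.54016 = 0.36518 ≈ 0.3652 bits

These are NOT equal (difference: 0.1974 bits). KL divergence is asymmetric: D_KL(P||Q) ≠ D_KL(Q||P) in general.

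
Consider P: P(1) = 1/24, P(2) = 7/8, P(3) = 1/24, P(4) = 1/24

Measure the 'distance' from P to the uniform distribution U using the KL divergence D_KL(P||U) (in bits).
1.2583 bits

U(i) = 1/4 for all i

D_KL(P||U) = Σ P(x) log₂(P(x) / (1/4))
           = Σ P(x) log₂(P(x)) + log₂(4)
           = log₂(4) - H(P)

H(P) = -Σ P(x) log₂(P(x)):
  -P(1)·log₂(P(1)) = -(1/24)·log₂(1/24) = 0.19104
  -P(2)·log₂(P(2)) = -(7/8)·log₂(7/8) = 0.16856
  -P(3)·log₂(P(3)) = -(1/24)·log₂(1/24) = 0.19104
  -P(4)·log₂(P(4)) = -(1/24)·log₂(1/24) = 0.19104
H(P) = 0.19104 + 0.16856 + 0.19104 + 0.19104 = 0.74168 bits

log₂(4) = 2.00000 bits

D_KL(P||U) = 2.00000 - 0.74168 = 1.25832 ≈ 1.2583 bits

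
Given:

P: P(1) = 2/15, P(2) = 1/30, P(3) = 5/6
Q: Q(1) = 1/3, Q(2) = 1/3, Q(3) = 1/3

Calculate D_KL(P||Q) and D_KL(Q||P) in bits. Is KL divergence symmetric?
D_KL(P||Q) = 0.8146 bits, D_KL(Q||P) = 1.1073 bits. No, KL divergence is not symmetric.

D_KL(P||Q) = Σ P(x) log₂(P(x)/Q(x))

Computing term by term:
  P(1)·log₂(P(1)/Q(1)) = (2/15)·log₂((2/15)/(1/3)) = -0.17626
  P(2)·log₂(P(2)/Q(2)) = (1/30)·log₂((1/30)/(1/3)) = -0.11073
  P(3)·log₂(P(3)/Q(3)) = (5/6)·log₂((5/6)/(1/3)) = 1.10161

D_KL(P||Q) = -0.17626 - 0.11073 + 1.10161 = 0.81462 ≈ 0.8146 bits

D_KL(Q||P) = Σ Q(x) log₂(Q(x)/P(x))

Computing term by term:
  Q(1)·log₂(Q(1)/P(1)) = (1/3)·log₂((1/3)/(2/15)) = 0.44064
  Q(2)·log₂(Q(2)/P(2)) = (1/3)·log₂((1/3)/(1/30)) = 1.10731
  Q(3)·log₂(Q(3)/P(3)) = (1/3)·log₂((1/3)/(5/6)) = -0.44064

D_KL(Q||P) = 0.44064 + 1.10731 - 0.44064 = 1.10731 ≈ 1.1073 bits

These are NOT equal (difference: 0.2927 bits). KL divergence is asymmetric: D_KL(P||Q) ≠ D_KL(Q||P) in general.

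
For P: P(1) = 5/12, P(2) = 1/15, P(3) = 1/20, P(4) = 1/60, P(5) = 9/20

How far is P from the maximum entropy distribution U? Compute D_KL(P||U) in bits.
0.7023 bits

U(i) = 1/5 for all i

D_KL(P||U) = Σ P(x) log₂(P(x) / (1/5))
           = Σ P(x) log₂(P(x)) + log₂(5)
           = log₂(5) - H(P)

H(P) = -Σ P(x) log₂(P(x)):
  -P(1)·log₂(P(1)) = -(5/12)·log₂(5/12) = 0.52626
  -P(2)·log₂(P(2)) = -(1/15)·log₂(1/15) = 0.26046
  -P(3)·log₂(P(3)) = -(1/20)·log₂(1/20) = 0.21610
  -P(4)·log₂(P(4)) = -(1/60)·log₂(1/60) = 0.09845
  -P(5)·log₂(P(5)) = -(9/20)·log₂(9/20) = 0.51840
H(P) = 0.52626 + 0.26046 + 0.21610 + 0.09845 + 0.51840 = 1.61967 bits

log₂(5) = 2.32193 bits

D_KL(P||U) = 2.32193 - 1.61967 = 0.70226 ≈ 0.7023 bits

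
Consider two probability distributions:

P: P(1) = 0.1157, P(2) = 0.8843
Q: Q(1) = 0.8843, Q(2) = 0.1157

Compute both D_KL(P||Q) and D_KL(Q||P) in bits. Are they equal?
D_KL(P||Q) = 2.2552 bits, D_KL(Q||P) = 2.2552 bits. Yes, in this case they are equal (although KL divergence is not symmetric in general).

D_KL(P||Q) = Σ P(x) log₂(P(x)/Q(x))

Computing term by term:
  P(1)·log₂(P(1)/Q(1)) = 0.1157·log₂(0.1157/0.8843) = -0.33948
  P(2)·log₂(P(2)/Q(2)) = 0.8843·log₂(0.8843/0.1157) = 2.59467

D_KL(P||Q) = -0.33948 + 2.59467 = 2.25519 ≈ 2.2552 bits

D_KL(Q||P) = Σ Q(x) log₂(Q(x)/P(x))

Computing term by term:
  Q(1)·log₂(Q(1)/P(1)) = 0.8843·log₂(0.8843/0.1157) = 2.59467
  Q(2)·log₂(Q(2)/P(2)) = 0.1157·log₂(0.1157/0.8843) = -0.33948

D_KL(Q||P) = 2.59467 - 0.33948 = 2.25519 ≈ 2.2552 bits

These ARE equal here. Q is P with outcomes relabeled (Q(1) = P(2), Q(2) = P(1)) by a relabeling that is its own inverse, so the two sums contain exactly the same terms in a different order. This is a special case — KL divergence is not symmetric in general: D_KL(P||Q) ≠ D_KL(Q||P) for most P, Q.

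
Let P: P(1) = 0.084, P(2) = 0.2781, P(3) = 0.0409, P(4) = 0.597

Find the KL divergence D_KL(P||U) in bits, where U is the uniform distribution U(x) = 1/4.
0.5535 bits

U(i) = 1/4 for all i

D_KL(P||U) = Σ P(x) log₂(P(x) / (1/4))
           = Σ P(x) log₂(P(x)) + log₂(4)
           = log₂(4) - H(P)

H(P) = -Σ P(x) log₂(P(x)):
  -P(1)·log₂(P(1)) = -(0.084)·log₂(0.084) = 0.30017
  -P(2)·log₂(P(2)) = -(0.2781)·log₂(0.2781) = 0.51346
  -P(3)·log₂(P(3)) = -(0.0409)·log₂(0.0409) = 0.18862
  -P(4)·log₂(P(4)) = -(0.597)·log₂(0.597) = 0.44429
H(P) = 0.30017 + 0.51346 + 0.18862 + 0.44429 = 1.44654 bits

log₂(4) = 2.00000 bits

D_KL(P||U) = 2.00000 - 1.44654 = 0.55346 ≈ 0.5535 bits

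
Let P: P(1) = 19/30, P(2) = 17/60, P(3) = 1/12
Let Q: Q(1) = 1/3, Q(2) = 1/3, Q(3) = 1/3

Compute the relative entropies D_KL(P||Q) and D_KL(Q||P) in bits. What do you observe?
D_KL(P||Q) = 0.3534 bits, D_KL(Q||P) = 0.4362 bits. The two directions give different values (D_KL(Q||P) exceeds D_KL(P||Q) by 0.0828 bits): KL divergence is asymmetric.

D_KL(P||Q) = Σ P(x) log₂(P(x)/Q(x))

Computing term by term:
  P(1)·log₂(P(1)/Q(1)) = (19/30)·log₂((19/30)/(1/3)) = 0.58647
  P(2)·log₂(P(2)/Q(2)) = (17/60)·log₂((17/60)/(1/3)) = -0.06643
  P(3)·log₂(P(3)/Q(3)) = (1/12)·log₂((1/12)/(1/3)) = -0.16667

D_KL(P||Q) = 0.58647 - 0.06643 - 0.16667 = 0.35337 ≈ 0.3534 bits

D_KL(Q||P) = Σ Q(x) log₂(Q(x)/P(x))

Computing term by term:
  Q(1)·log₂(Q(1)/P(1)) = (1/3)·log₂((1/3)/(19/30)) = -0.30867
  Q(2)·log₂(Q(2)/P(2)) = (1/3)·log₂((1/3)/(17/60)) = 0.07816
  Q(3)·log₂(Q(3)/P(3)) = (1/3)·log₂((1/3)/(1/12)) = 0.66667

D_KL(Q||P) = -0.30867 + 0.07816 + 0.66667 = 0.43616 ≈ 0.4362 bits

These are NOT equal (difference: 0.0828 bits). KL divergence is asymmetric: D_KL(P||Q) ≠ D_KL(Q||P) in general.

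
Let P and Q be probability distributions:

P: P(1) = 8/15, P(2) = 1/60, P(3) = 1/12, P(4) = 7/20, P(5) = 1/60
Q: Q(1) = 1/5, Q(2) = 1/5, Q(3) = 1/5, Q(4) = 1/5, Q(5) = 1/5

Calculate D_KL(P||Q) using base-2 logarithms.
0.8125 bits

D_KL(P||Q) = Σ P(x) log₂(P(x)/Q(x))

Computing term by term:
  P(1)·log₂(P(1)/Q(1)) = (8/15)·log₂((8/15)/(1/5)) = 0.75469
  P(2)·log₂(P(2)/Q(2)) = (1/60)·log₂((1/60)/(1/5)) = -0.05975
  P(3)·log₂(P(3)/Q(3)) = (1/12)·log₂((1/12)/(1/5)) = -0.10525
  P(4)·log₂(P(4)/Q(4)) = (7/20)·log₂((7/20)/(1/5)) = 0.28257
  P(5)·log₂(P(5)/Q(5)) = (1/60)·log₂((1/60)/(1/5)) = -0.05975

D_KL(P||Q) = 0.75469 - 0.05975 - 0.10525 + 0.28257 - 0.05975 = 0.81251 ≈ 0.8125 bits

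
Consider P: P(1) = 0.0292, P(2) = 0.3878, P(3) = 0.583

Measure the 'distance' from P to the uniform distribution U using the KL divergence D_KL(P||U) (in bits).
0.4523 bits

U(i) = 1/3 for all i

D_KL(P||U) = Σ P(x) log₂(P(x) / (1/3))
           = Σ P(x) log₂(P(x)) + log₂(3)
           = log₂(3) - H(P)

H(P) = -Σ P(x) log₂(P(x)):
  -P(1)·log₂(P(1)) = -(0.0292)·log₂(0.0292) = 0.14886
  -P(2)·log₂(P(2)) = -(0.3878)·log₂(0.3878) = 0.52997
  -P(3)·log₂(P(3)) = -(0.583)·log₂(0.583) = 0.45383
H(P) = 0.14886 + 0.52997 + 0.45383 = 1.13266 bits

log₂(3) = 1.58496 bits

D_KL(P||U) = 1.58496 - 1.13266 = 0.45230 ≈ 0.4523 bits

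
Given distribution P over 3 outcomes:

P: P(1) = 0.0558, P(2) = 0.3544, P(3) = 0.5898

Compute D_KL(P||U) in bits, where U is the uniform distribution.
0.3730 bits

U(i) = 1/3 for all i

D_KL(P||U) = Σ P(x) log₂(P(x) / (1/3))
           = Σ P(x) log₂(P(x)) + log₂(3)
           = log₂(3) - H(P)

H(P) = -Σ P(x) log₂(P(x)):
  -P(1)·log₂(P(1)) = -(0.0558)·log₂(0.0558) = 0.23233
  -P(2)·log₂(P(2)) = -(0.3544)·log₂(0.3544) = 0.53038
  -P(3)·log₂(P(3)) = -(0.5898)·log₂(0.5898) = 0.44925
H(P) = 0.23233 + 0.53038 + 0.44925 = 1.21196 bits

log₂(3) = 1.58496 bits

D_KL(P||U) = 1.58496 - 1.21196 = 0.37300 ≈ 0.3730 bits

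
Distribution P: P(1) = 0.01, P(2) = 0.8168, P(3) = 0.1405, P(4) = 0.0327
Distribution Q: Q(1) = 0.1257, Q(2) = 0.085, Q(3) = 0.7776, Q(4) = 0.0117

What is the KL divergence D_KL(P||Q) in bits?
2.3316 bits

D_KL(P||Q) = Σ P(x) log₂(P(x)/Q(x))

Computing term by term:
  P(1)·log₂(P(1)/Q(1)) = 0.01·log₂(0.01/0.1257) = -0.03652
  P(2)·log₂(P(2)/Q(2)) = 0.8168·log₂(0.8168/0.085) = 2.66640
  P(3)·log₂(P(3)/Q(3)) = 0.1405·log₂(0.1405/0.7776) = -0.34682
  P(4)·log₂(P(4)/Q(4)) = 0.0327·log₂(0.0327/0.0117) = 0.04849

D_KL(P||Q) = -0.03652 + 2.66640 - 0.34682 + 0.04849 = 2.33155 ≈ 2.3316 bits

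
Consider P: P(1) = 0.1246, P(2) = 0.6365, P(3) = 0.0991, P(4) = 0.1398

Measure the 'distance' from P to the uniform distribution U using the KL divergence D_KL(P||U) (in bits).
0.4834 bits

U(i) = 1/4 for all i

D_KL(P||U) = Σ P(x) log₂(P(x) / (1/4))
           = Σ P(x) log₂(P(x)) + log₂(4)
           = log₂(4) - H(P)

H(P) = -Σ P(x) log₂(P(x)):
  -P(1)·log₂(P(1)) = -(0.1246)·log₂(0.1246) = 0.37438
  -P(2)·log₂(P(2)) = -(0.6365)·log₂(0.6365) = 0.41485
  -P(3)·log₂(P(3)) = -(0.0991)·log₂(0.0991) = 0.33050
  -P(4)·log₂(P(4)) = -(0.1398)·log₂(0.1398) = 0.39683
H(P) = 0.37438 + 0.41485 + 0.33050 + 0.39683 = 1.51656 bits

log₂(4) = 2.00000 bits

D_KL(P||U) = 2.00000 - 1.51656 = 0.48344 ≈ 0.4834 bits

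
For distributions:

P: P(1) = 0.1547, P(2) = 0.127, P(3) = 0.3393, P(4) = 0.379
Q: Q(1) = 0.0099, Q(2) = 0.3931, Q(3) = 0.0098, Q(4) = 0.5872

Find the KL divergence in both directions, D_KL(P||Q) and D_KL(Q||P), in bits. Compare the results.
D_KL(P||Q) = 1.9022 bits, D_KL(Q||P) = 0.9223 bits. D_KL(P||Q) is larger than D_KL(Q||P) by 0.9799 bits; the two directions differ.

D_KL(P||Q) = Σ P(x) log₂(P(x)/Q(x))

Computing term by term:
  P(1)·log₂(P(1)/Q(1)) = 0.1547·log₂(0.1547/0.0099) = 0.61352
  P(2)·log₂(P(2)/Q(2)) = 0.127·log₂(0.127/0.3931) = -0.20702
  P(3)·log₂(P(3)/Q(3)) = 0.3393·log₂(0.3393/0.0098) = 1.73506
  P(4)·log₂(P(4)/Q(4)) = 0.379·log₂(0.379/0.5872) = -0.23940

D_KL(P||Q) = 0.61352 - 0.20702 + 1.73506 - 0.23940 = 1.90216 ≈ 1.9022 bits

D_KL(Q||P) = Σ Q(x) log₂(Q(x)/P(x))

Computing term by term:
  Q(1)·log₂(Q(1)/P(1)) = 0.0099·log₂(0.0099/0.1547) = -0.03926
  Q(2)·log₂(Q(2)/P(2)) = 0.3931·log₂(0.3931/0.127) = 0.64078
  Q(3)·log₂(Q(3)/P(3)) = 0.0098·log₂(0.0098/0.3393) = -0.05011
  Q(4)·log₂(Q(4)/P(4)) = 0.5872·log₂(0.5872/0.379) = 0.37091

D_KL(Q||P) = -0.03926 + 0.64078 - 0.05011 + 0.37091 = 0.92232 ≈ 0.9223 bits

These are NOT equal (difference: 0.9799 bits). KL divergence is asymmetric: D_KL(P||Q) ≠ D_KL(Q||P) in general.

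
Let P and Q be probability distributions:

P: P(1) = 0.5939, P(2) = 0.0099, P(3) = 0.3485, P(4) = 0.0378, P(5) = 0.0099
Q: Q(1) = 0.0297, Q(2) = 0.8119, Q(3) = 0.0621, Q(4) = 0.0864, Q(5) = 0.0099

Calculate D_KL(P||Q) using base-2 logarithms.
3.3259 bits

D_KL(P||Q) = Σ P(x) log₂(P(x)/Q(x))

Computing term by term:
  P(1)·log₂(P(1)/Q(1)) = 0.5939·log₂(0.5939/0.0297) = 2.56665
  P(2)·log₂(P(2)/Q(2)) = 0.0099·log₂(0.0099/0.8119) = -0.06294
  P(3)·log₂(P(3)/Q(3)) = 0.3485·log₂(0.3485/0.0621) = 0.86724
  P(4)·log₂(P(4)/Q(4)) = 0.0378·log₂(0.0378/0.0864) = -0.04508
  P(5)·log₂(P(5)/Q(5)) = 0.0099·log₂(0.0099/0.0099) = 0.00000

D_KL(P||Q) = 2.56665 - 0.06294 + 0.86724 - 0.04508 + 0.00000 = 3.32587 ≈ 3.3259 bits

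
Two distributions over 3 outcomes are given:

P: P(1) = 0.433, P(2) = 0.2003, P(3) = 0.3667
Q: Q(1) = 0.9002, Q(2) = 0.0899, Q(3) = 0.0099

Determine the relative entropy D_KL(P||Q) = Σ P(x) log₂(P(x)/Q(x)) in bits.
1.6852 bits

D_KL(P||Q) = Σ P(x) log₂(P(x)/Q(x))

Computing term by term:
  P(1)·log₂(P(1)/Q(1)) = 0.433·log₂(0.433/0.9002) = -0.45720
  P(2)·log₂(P(2)/Q(2)) = 0.2003·log₂(0.2003/0.0899) = 0.23150
  P(3)·log₂(P(3)/Q(3)) = 0.3667·log₂(0.3667/0.0099) = 1.91088

D_KL(P||Q) = -0.45720 + 0.23150 + 1.91088 = 1.68518 ≈ 1.6852 bits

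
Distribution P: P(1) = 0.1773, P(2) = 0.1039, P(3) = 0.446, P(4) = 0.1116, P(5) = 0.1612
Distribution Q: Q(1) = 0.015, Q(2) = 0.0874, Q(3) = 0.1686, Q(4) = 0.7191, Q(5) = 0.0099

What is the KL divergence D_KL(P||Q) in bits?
1.6325 bits

D_KL(P||Q) = Σ P(x) log₂(P(x)/Q(x))

Computing term by term:
  P(1)·log₂(P(1)/Q(1)) = 0.1773·log₂(0.1773/0.015) = 0.63175
  P(2)·log₂(P(2)/Q(2)) = 0.1039·log₂(0.1039/0.0874) = 0.02592
  P(3)·log₂(P(3)/Q(3)) = 0.446·log₂(0.446/0.1686) = 0.62593
  P(4)·log₂(P(4)/Q(4)) = 0.1116·log₂(0.1116/0.7191) = -0.29996
  P(5)·log₂(P(5)/Q(5)) = 0.1612·log₂(0.1612/0.0099) = 0.64888

D_KL(P||Q) = 0.63175 + 0.02592 + 0.62593 - 0.29996 + 0.64888 = 1.63252 ≈ 1.6325 bits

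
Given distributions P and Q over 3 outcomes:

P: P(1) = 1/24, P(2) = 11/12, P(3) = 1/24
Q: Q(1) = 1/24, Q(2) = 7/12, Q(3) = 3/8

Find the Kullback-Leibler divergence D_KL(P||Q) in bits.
0.4657 bits

D_KL(P||Q) = Σ P(x) log₂(P(x)/Q(x))

Computing term by term:
  P(1)·log₂(P(1)/Q(1)) = (1/24)·log₂((1/24)/(1/24)) = 0.00000
  P(2)·log₂(P(2)/Q(2)) = (11/12)·log₂((11/12)/(7/12)) = 0.59774
  P(3)·log₂(P(3)/Q(3)) = (1/24)·log₂((1/24)/(3/8)) = -0.13208

D_KL(P||Q) = 0.00000 + 0.59774 - 0.13208 = 0.46566 ≈ 0.4657 bits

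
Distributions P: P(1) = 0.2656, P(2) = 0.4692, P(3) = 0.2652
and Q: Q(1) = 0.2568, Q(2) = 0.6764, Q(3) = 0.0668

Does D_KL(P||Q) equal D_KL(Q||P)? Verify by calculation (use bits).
D_KL(P||Q) = 0.2929 bits, D_KL(Q||P) = 0.2116 bits. No — D_KL(P||Q) ≠ D_KL(Q||P) for this pair.

D_KL(P||Q) = Σ P(x) log₂(P(x)/Q(x))

Computing term by term:
  P(1)·log₂(P(1)/Q(1)) = 0.2656·log₂(0.2656/0.2568) = 0.01291
  P(2)·log₂(P(2)/Q(2)) = 0.4692·log₂(0.4692/0.6764) = -0.24758
  P(3)·log₂(P(3)/Q(3)) = 0.2652·log₂(0.2652/0.0668) = 0.52753

D_KL(P||Q) = 0.01291 - 0.24758 + 0.52753 = 0.29286 ≈ 0.2929 bits

D_KL(Q||P) = Σ Q(x) log₂(Q(x)/P(x))

Computing term by term:
  Q(1)·log₂(Q(1)/P(1)) = 0.2568·log₂(0.2568/0.2656) = -0.01248
  Q(2)·log₂(Q(2)/P(2)) = 0.6764·log₂(0.6764/0.4692) = 0.35692
  Q(3)·log₂(Q(3)/P(3)) = 0.0668·log₂(0.0668/0.2652) = -0.13288

D_KL(Q||P) = -0.01248 + 0.35692 - 0.13288 = 0.21156 ≈ 0.2116 bits

These are NOT equal (difference: 0.0813 bits). KL divergence is asymmetric: D_KL(P||Q) ≠ D_KL(Q||P) in general.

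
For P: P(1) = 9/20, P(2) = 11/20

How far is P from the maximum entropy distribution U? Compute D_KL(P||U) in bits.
0.0072 bits

U(i) = 1/2 for all i

D_KL(P||U) = Σ P(x) log₂(P(x) / (1/2))
           = Σ P(x) log₂(P(x)) + log₂(2)
           = log₂(2) - H(P)

H(P) = -Σ P(x) log₂(P(x)):
  -P(1)·log₂(P(1)) = -(9/20)·log₂(9/20) = 0.51840
  -P(2)·log₂(P(2)) = -(11/20)·log₂(11/20) = 0.47437
H(P) = 0.51840 + 0.47437 = 0.99277 bits

log₂(2) = 1.00000 bits

D_KL(P||U) = 1.00000 - 0.99277 = 0.00723 ≈ 0.0072 bits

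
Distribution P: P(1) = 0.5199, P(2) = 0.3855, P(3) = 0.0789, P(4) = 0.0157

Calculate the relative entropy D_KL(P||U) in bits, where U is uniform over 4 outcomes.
0.5961 bits

U(i) = 1/4 for all i

D_KL(P||U) = Σ P(x) log₂(P(x) / (1/4))
           = Σ P(x) log₂(P(x)) + log₂(4)
           = log₂(4) - H(P)

H(P) = -Σ P(x) log₂(P(x)):
  -P(1)·log₂(P(1)) = -(0.5199)·log₂(0.5199) = 0.49063
  -P(2)·log₂(P(2)) = -(0.3855)·log₂(0.3855) = 0.53014
  -P(3)·log₂(P(3)) = -(0.0789)·log₂(0.0789) = 0.28908
  -P(4)·log₂(P(4)) = -(0.0157)·log₂(0.0157) = 0.09409
H(P) = 0.49063 + 0.53014 + 0.28908 + 0.09409 = 1.40394 bits

log₂(4) = 2.00000 bits

D_KL(P||U) = 2.00000 - 1.40394 = 0.59606 ≈ 0.5961 bits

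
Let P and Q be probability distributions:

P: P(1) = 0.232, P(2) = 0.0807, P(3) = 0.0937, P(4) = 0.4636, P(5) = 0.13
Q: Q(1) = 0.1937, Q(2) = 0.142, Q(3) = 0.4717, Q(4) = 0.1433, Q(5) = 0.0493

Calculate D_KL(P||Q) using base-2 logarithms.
0.7432 bits

D_KL(P||Q) = Σ P(x) log₂(P(x)/Q(x))

Computing term by term:
  P(1)·log₂(P(1)/Q(1)) = 0.232·log₂(0.232/0.1937) = 0.06039
  P(2)·log₂(P(2)/Q(2)) = 0.0807·log₂(0.0807/0.142) = -0.06579
  P(3)·log₂(P(3)/Q(3)) = 0.0937·log₂(0.0937/0.4717) = -0.21848
  P(4)·log₂(P(4)/Q(4)) = 0.4636·log₂(0.4636/0.1433) = 0.78527
  P(5)·log₂(P(5)/Q(5)) = 0.13·log₂(0.13/0.0493) = 0.18185

D_KL(P||Q) = 0.06039 - 0.06579 - 0.21848 + 0.78527 + 0.18185 = 0.74324 ≈ 0.7432 bits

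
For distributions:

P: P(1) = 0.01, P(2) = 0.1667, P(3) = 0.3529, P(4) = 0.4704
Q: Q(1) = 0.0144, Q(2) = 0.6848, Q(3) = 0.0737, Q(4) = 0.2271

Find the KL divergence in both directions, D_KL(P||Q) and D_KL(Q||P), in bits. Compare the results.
D_KL(P||Q) = 0.9465 bits, D_KL(Q||P) = 0.9984 bits. D_KL(Q||P) is larger than D_KL(P||Q) by 0.0519 bits; the two directions differ.

D_KL(P||Q) = Σ P(x) log₂(P(x)/Q(x))

Computing term by term:
  P(1)·log₂(P(1)/Q(1)) = 0.01·log₂(0.01/0.0144) = -0.00526
  P(2)·log₂(P(2)/Q(2)) = 0.1667·log₂(0.1667/0.6848) = -0.33981
  P(3)·log₂(P(3)/Q(3)) = 0.3529·log₂(0.3529/0.0737) = 0.79739
  P(4)·log₂(P(4)/Q(4)) = 0.4704·log₂(0.4704/0.2271) = 0.49418

D_KL(P||Q) = -0.00526 - 0.33981 + 0.79739 + 0.49418 = 0.94650 ≈ 0.9465 bits

D_KL(Q||P) = Σ Q(x) log₂(Q(x)/P(x))

Computing term by term:
  Q(1)·log₂(Q(1)/P(1)) = 0.0144·log₂(0.0144/0.01) = 0.00758
  Q(2)·log₂(Q(2)/P(2)) = 0.6848·log₂(0.6848/0.1667) = 1.39592
  Q(3)·log₂(Q(3)/P(3)) = 0.0737·log₂(0.0737/0.3529) = -0.16653
  Q(4)·log₂(Q(4)/P(4)) = 0.2271·log₂(0.2271/0.4704) = -0.23858

D_KL(Q||P) = 0.00758 + 1.39592 - 0.16653 - 0.23858 = 0.99839 ≈ 0.9984 bits

These are NOT equal (difference: 0.0519 bits). KL divergence is asymmetric: D_KL(P||Q) ≠ D_KL(Q||P) in general.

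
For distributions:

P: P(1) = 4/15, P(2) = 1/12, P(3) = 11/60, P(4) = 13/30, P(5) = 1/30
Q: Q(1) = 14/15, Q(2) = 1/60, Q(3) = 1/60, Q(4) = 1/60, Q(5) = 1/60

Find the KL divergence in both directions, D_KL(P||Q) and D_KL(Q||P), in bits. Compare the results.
D_KL(P||Q) = 2.4160 bits, D_KL(Q||P) = 1.4955 bits. D_KL(P||Q) is larger than D_KL(Q||P) by 0.9205 bits; the two directions differ.

D_KL(P||Q) = Σ P(x) log₂(P(x)/Q(x))

Computing term by term:
  P(1)·log₂(P(1)/Q(1)) = (4/15)·log₂((4/15)/(14/15)) = -0.48196
  P(2)·log₂(P(2)/Q(2)) = (1/12)·log₂((1/12)/(1/60)) = 0.19349
  P(3)·log₂(P(3)/Q(3)) = (11/60)·log₂((11/60)/(1/60)) = 0.63423
  P(4)·log₂(P(4)/Q(4)) = (13/30)·log₂((13/30)/(1/60)) = 2.03686
  P(5)·log₂(P(5)/Q(5)) = (1/30)·log₂((1/30)/(1/60)) = 0.03333

D_KL(P||Q) = -0.48196 + 0.19349 + 0.63423 + 2.03686 + 0.03333 = 2.41595 ≈ 2.4160 bits

D_KL(Q||P) = Σ Q(x) log₂(Q(x)/P(x))

Computing term by term:
  Q(1)·log₂(Q(1)/P(1)) = (14/15)·log₂((14/15)/(4/15)) = 1.68686
  Q(2)·log₂(Q(2)/P(2)) = (1/60)·log₂((1/60)/(1/12)) = -0.03870
  Q(3)·log₂(Q(3)/P(3)) = (1/60)·log₂((1/60)/(11/60)) = -0.05766
  Q(4)·log₂(Q(4)/P(4)) = (1/60)·log₂((1/60)/(13/30)) = -0.07834
  Q(5)·log₂(Q(5)/P(5)) = (1/60)·log₂((1/60)/(1/30)) = -0.01667

D_KL(Q||P) = 1.68686 - 0.03870 - 0.05766 - 0.07834 - 0.01667 = 1.49549 ≈ 1.4955 bits

These are NOT equal (difference: 0.9205 bits). KL divergence is asymmetric: D_KL(P||Q) ≠ D_KL(Q||P) in general.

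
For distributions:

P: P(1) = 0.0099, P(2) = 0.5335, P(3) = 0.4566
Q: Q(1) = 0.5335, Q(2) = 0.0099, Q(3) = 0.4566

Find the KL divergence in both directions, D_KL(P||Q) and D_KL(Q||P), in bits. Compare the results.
D_KL(P||Q) = 3.0117 bits, D_KL(Q||P) = 3.0117 bits. The two directions give exactly the same value for this pair.

D_KL(P||Q) = Σ P(x) log₂(P(x)/Q(x))

Computing term by term:
  P(1)·log₂(P(1)/Q(1)) = 0.0099·log₂(0.0099/0.5335) = -0.05694
  P(2)·log₂(P(2)/Q(2)) = 0.5335·log₂(0.5335/0.0099) = 3.06865
  P(3)·log₂(P(3)/Q(3)) = 0.4566·log₂(0.4566/0.4566) = 0.00000

D_KL(P||Q) = -0.05694 + 3.06865 + 0.00000 = 3.01171 ≈ 3.0117 bits

D_KL(Q||P) = Σ Q(x) log₂(Q(x)/P(x))

Computing term by term:
  Q(1)·log₂(Q(1)/P(1)) = 0.5335·log₂(0.5335/0.0099) = 3.06865
  Q(2)·log₂(Q(2)/P(2)) = 0.0099·log₂(0.0099/0.5335) = -0.05694
  Q(3)·log₂(Q(3)/P(3)) = 0.4566·log₂(0.4566/0.4566) = 0.00000

D_KL(Q||P) = 3.06865 - 0.05694 + 0.00000 = 3.01171 ≈ 3.0117 bits

These ARE equal here. Q is P with outcomes relabeled (Q(1) = P(2), Q(2) = P(1)) by a relabeling that is its own inverse, so the two sums contain exactly the same terms in a different order. This is a special case — KL divergence is not symmetric in general: D_KL(P||Q) ≠ D_KL(Q||P) for most P, Q.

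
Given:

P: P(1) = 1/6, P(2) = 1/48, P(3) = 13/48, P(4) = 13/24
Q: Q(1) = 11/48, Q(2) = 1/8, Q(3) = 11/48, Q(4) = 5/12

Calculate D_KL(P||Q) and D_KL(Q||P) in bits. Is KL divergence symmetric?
D_KL(P||Q) = 0.1399 bits, D_KL(Q||P) = 0.2155 bits. No, KL divergence is not symmetric.

D_KL(P||Q) = Σ P(x) log₂(P(x)/Q(x))

Computing term by term:
  P(1)·log₂(P(1)/Q(1)) = (1/6)·log₂((1/6)/(11/48)) = -0.07657
  P(2)·log₂(P(2)/Q(2)) = (1/48)·log₂((1/48)/(1/8)) = -0.05385
  P(3)·log₂(P(3)/Q(3)) = (13/48)·log₂((13/48)/(11/48)) = 0.06527
  P(4)·log₂(P(4)/Q(4)) = (13/24)·log₂((13/24)/(5/12)) = 0.20503

D_KL(P||Q) = -0.07657 - 0.05385 + 0.06527 + 0.20503 = 0.13988 ≈ 0.1399 bits

D_KL(Q||P) = Σ Q(x) log₂(Q(x)/P(x))

Computing term by term:
  Q(1)·log₂(Q(1)/P(1)) = (11/48)·log₂((11/48)/(1/6)) = 0.10529
  Q(2)·log₂(Q(2)/P(2)) = (1/8)·log₂((1/8)/(1/48)) = 0.32312
  Q(3)·log₂(Q(3)/P(3)) = (11/48)·log₂((11/48)/(13/48)) = -0.05523
  Q(4)·log₂(Q(4)/P(4)) = (5/12)·log₂((5/12)/(13/24)) = -0.15771

D_KL(Q||P) = 0.10529 + 0.32312 - 0.05523 - 0.15771 = 0.21547 ≈ 0.2155 bits

These are NOT equal (difference: 0.0756 bits). KL divergence is asymmetric: D_KL(P||Q) ≠ D_KL(Q||P) in general.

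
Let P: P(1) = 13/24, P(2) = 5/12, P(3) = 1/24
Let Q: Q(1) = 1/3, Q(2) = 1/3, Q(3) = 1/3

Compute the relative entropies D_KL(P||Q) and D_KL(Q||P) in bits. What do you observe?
D_KL(P||Q) = 0.3885 bits, D_KL(Q||P) = 0.6592 bits. The two directions give different values (D_KL(Q||P) exceeds D_KL(P||Q) by 0.2707 bits): KL divergence is asymmetric.

D_KL(P||Q) = Σ P(x) log₂(P(x)/Q(x))

Computing term by term:
  P(1)·log₂(P(1)/Q(1)) = (13/24)·log₂((13/24)/(1/3)) = 0.37940
  P(2)·log₂(P(2)/Q(2)) = (5/12)·log₂((5/12)/(1/3)) = 0.13414
  P(3)·log₂(P(3)/Q(3)) = (1/24)·log₂((1/24)/(1/3)) = -0.12500

D_KL(P||Q) = 0.37940 + 0.13414 - 0.12500 = 0.38854 ≈ 0.3885 bits

D_KL(Q||P) = Σ Q(x) log₂(Q(x)/P(x))

Computing term by term:
  Q(1)·log₂(Q(1)/P(1)) = (1/3)·log₂((1/3)/(13/24)) = -0.23348
  Q(2)·log₂(Q(2)/P(2)) = (1/3)·log₂((1/3)/(5/12)) = -0.10731
  Q(3)·log₂(Q(3)/P(3)) = (1/3)·log₂((1/3)/(1/24)) = 1.00000

D_KL(Q||P) = -0.23348 - 0.10731 + 1.00000 = 0.65921 ≈ 0.6592 bits

These are NOT equal (difference: 0.2707 bits). KL divergence is asymmetric: D_KL(P||Q) ≠ D_KL(Q||P) in general.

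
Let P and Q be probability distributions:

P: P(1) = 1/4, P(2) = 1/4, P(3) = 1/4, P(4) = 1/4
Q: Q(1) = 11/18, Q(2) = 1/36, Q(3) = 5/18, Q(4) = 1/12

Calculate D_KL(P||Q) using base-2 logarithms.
0.8283 bits

D_KL(P||Q) = Σ P(x) log₂(P(x)/Q(x))

Computing term by term:
  P(1)·log₂(P(1)/Q(1)) = (1/4)·log₂((1/4)/(11/18)) = -0.32238
  P(2)·log₂(P(2)/Q(2)) = (1/4)·log₂((1/4)/(1/36)) = 0.79248
  P(3)·log₂(P(3)/Q(3)) = (1/4)·log₂((1/4)/(5/18)) = -0.03800
  P(4)·log₂(P(4)/Q(4)) = (1/4)·log₂((1/4)/(1/12)) = 0.39624

D_KL(P||Q) = -0.32238 + 0.79248 - 0.03800 + 0.39624 = 0.82834 ≈ 0.8283 bits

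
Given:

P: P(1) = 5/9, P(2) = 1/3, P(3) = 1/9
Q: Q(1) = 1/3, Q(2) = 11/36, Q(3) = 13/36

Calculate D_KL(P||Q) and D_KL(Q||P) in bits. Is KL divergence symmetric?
D_KL(P||Q) = 0.2623 bits, D_KL(Q||P) = 0.3300 bits. No, KL divergence is not symmetric.

D_KL(P||Q) = Σ P(x) log₂(P(x)/Q(x))

Computing term by term:
  P(1)·log₂(P(1)/Q(1)) = (5/9)·log₂((5/9)/(1/3)) = 0.40943
  P(2)·log₂(P(2)/Q(2)) = (1/3)·log₂((1/3)/(11/36)) = 0.04184
  P(3)·log₂(P(3)/Q(3)) = (1/9)·log₂((1/9)/(13/36)) = -0.18894

D_KL(P||Q) = 0.40943 + 0.04184 - 0.18894 = 0.26233 ≈ 0.2623 bits

D_KL(Q||P) = Σ Q(x) log₂(Q(x)/P(x))

Computing term by term:
  Q(1)·log₂(Q(1)/P(1)) = (1/3)·log₂((1/3)/(5/9)) = -0.24566
  Q(2)·log₂(Q(2)/P(2)) = (11/36)·log₂((11/36)/(1/3)) = -0.03836
  Q(3)·log₂(Q(3)/P(3)) = (13/36)·log₂((13/36)/(1/9)) = 0.61405

D_KL(Q||P) = -0.24566 - 0.03836 + 0.61405 = 0.33003 ≈ 0.3300 bits

These are NOT equal (difference: 0.0677 bits). KL divergence is asymmetric: D_KL(P||Q) ≠ D_KL(Q||P) in general.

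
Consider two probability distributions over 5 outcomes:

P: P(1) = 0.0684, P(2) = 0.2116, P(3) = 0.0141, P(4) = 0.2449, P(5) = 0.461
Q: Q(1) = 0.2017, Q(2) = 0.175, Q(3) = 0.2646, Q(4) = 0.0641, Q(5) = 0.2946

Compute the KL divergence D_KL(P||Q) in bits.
0.6630 bits

D_KL(P||Q) = Σ P(x) log₂(P(x)/Q(x))

Computing term by term:
  P(1)·log₂(P(1)/Q(1)) = 0.0684·log₂(0.0684/0.2017) = -0.10671
  P(2)·log₂(P(2)/Q(2)) = 0.2116·log₂(0.2116/0.175) = 0.05798
  P(3)·log₂(P(3)/Q(3)) = 0.0141·log₂(0.0141/0.2646) = -0.05964
  P(4)·log₂(P(4)/Q(4)) = 0.2449·log₂(0.2449/0.0641) = 0.47359
  P(5)·log₂(P(5)/Q(5)) = 0.461·log₂(0.461/0.2946) = 0.29781

D_KL(P||Q) = -0.10671 + 0.05798 - 0.05964 + 0.47359 + 0.29781 = 0.66303 ≈ 0.6630 bits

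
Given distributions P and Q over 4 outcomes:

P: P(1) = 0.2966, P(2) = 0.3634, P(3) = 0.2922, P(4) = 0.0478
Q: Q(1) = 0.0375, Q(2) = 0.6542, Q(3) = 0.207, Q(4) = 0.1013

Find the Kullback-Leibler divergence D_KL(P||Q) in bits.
0.6702 bits

D_KL(P||Q) = Σ P(x) log₂(P(x)/Q(x))

Computing term by term:
  P(1)·log₂(P(1)/Q(1)) = 0.2966·log₂(0.2966/0.0375) = 0.88492
  P(2)·log₂(P(2)/Q(2)) = 0.3634·log₂(0.3634/0.6542) = -0.30823
  P(3)·log₂(P(3)/Q(3)) = 0.2922·log₂(0.2922/0.207) = 0.14532
  P(4)·log₂(P(4)/Q(4)) = 0.0478·log₂(0.0478/0.1013) = -0.05179

D_KL(P||Q) = 0.88492 - 0.30823 + 0.14532 - 0.05179 = 0.67022 ≈ 0.6702 bits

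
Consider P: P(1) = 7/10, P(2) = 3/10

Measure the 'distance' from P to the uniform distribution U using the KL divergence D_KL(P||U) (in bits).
0.1187 bits

U(i) = 1/2 for all i

D_KL(P||U) = Σ P(x) log₂(P(x) / (1/2))
           = Σ P(x) log₂(P(x)) + log₂(2)
           = log₂(2) - H(P)

H(P) = -Σ P(x) log₂(P(x)):
  -P(1)·log₂(P(1)) = -(7/10)·log₂(7/10) = 0.36020
  -P(2)·log₂(P(2)) = -(3/10)·log₂(3/10) = 0.52109
H(P) = 0.36020 + 0.52109 = 0.88129 bits

log₂(2) = 1.00000 bits

D_KL(P||U) = 1.00000 - 0.88129 = 0.11871 ≈ 0.1187 bits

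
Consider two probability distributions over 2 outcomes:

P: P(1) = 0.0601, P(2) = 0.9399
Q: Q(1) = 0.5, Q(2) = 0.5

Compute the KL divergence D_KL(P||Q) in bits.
0.6722 bits

D_KL(P||Q) = Σ P(x) log₂(P(x)/Q(x))

Computing term by term:
  P(1)·log₂(P(1)/Q(1)) = 0.0601·log₂(0.0601/0.5) = -0.18370
  P(2)·log₂(P(2)/Q(2)) = 0.9399·log₂(0.9399/0.5) = 0.85585

D_KL(P||Q) = -0.18370 + 0.85585 = 0.67215 ≈ 0.6722 bits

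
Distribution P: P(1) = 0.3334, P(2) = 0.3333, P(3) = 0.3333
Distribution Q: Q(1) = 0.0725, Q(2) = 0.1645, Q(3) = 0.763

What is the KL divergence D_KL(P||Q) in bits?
0.6752 bits

D_KL(P||Q) = Σ P(x) log₂(P(x)/Q(x))

Computing term by term:
  P(1)·log₂(P(1)/Q(1)) = 0.3334·log₂(0.3334/0.0725) = 0.73388
  P(2)·log₂(P(2)/Q(2)) = 0.3333·log₂(0.3333/0.1645) = 0.33954
  P(3)·log₂(P(3)/Q(3)) = 0.3333·log₂(0.3333/0.763) = -0.39825

D_KL(P||Q) = 0.73388 + 0.33954 - 0.39825 = 0.67517 ≈ 0.6752 bits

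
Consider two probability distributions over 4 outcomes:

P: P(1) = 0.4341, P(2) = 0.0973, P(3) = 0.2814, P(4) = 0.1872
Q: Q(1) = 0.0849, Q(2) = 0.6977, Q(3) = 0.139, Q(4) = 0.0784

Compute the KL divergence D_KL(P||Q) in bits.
1.2668 bits

D_KL(P||Q) = Σ P(x) log₂(P(x)/Q(x))

Computing term by term:
  P(1)·log₂(P(1)/Q(1)) = 0.4341·log₂(0.4341/0.0849) = 1.02195
  P(2)·log₂(P(2)/Q(2)) = 0.0973·log₂(0.0973/0.6977) = -0.27654
  P(3)·log₂(P(3)/Q(3)) = 0.2814·log₂(0.2814/0.139) = 0.28634
  P(4)·log₂(P(4)/Q(4)) = 0.1872·log₂(0.1872/0.0784) = 0.23506

D_KL(P||Q) = 1.02195 - 0.27654 + 0.28634 + 0.23506 = 1.26681 ≈ 1.2668 bits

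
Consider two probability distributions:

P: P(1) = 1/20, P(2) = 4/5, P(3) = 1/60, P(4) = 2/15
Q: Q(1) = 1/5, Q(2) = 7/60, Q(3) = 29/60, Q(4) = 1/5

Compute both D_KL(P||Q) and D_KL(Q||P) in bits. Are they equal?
D_KL(P||Q) = 1.9631 bits, D_KL(Q||P) = 2.5410 bits. No, they are not equal.

D_KL(P||Q) = Σ P(x) log₂(P(x)/Q(x))

Computing term by term:
  P(1)·log₂(P(1)/Q(1)) = (1/20)·log₂((1/20)/(1/5)) = -0.10000
  P(2)·log₂(P(2)/Q(2)) = (4/5)·log₂((4/5)/(7/60)) = 2.22209
  P(3)·log₂(P(3)/Q(3)) = (1/60)·log₂((1/60)/(29/60)) = -0.08097
  P(4)·log₂(P(4)/Q(4)) = (2/15)·log₂((2/15)/(1/5)) = -0.07800

D_KL(P||Q) = -0.10000 + 2.22209 - 0.08097 - 0.07800 = 1.96312 ≈ 1.9631 bits

D_KL(Q||P) = Σ Q(x) log₂(Q(x)/P(x))

Computing term by term:
  Q(1)·log₂(Q(1)/P(1)) = (1/5)·log₂((1/5)/(1/20)) = 0.40000
  Q(2)·log₂(Q(2)/P(2)) = (7/60)·log₂((7/60)/(4/5)) = -0.32405
  Q(3)·log₂(Q(3)/P(3)) = (29/60)·log₂((29/60)/(1/60)) = 2.34802
  Q(4)·log₂(Q(4)/P(4)) = (1/5)·log₂((1/5)/(2/15)) = 0.11699

D_KL(Q||P) = 0.40000 - 0.32405 + 2.34802 + 0.11699 = 2.54096 ≈ 2.5410 bits

These are NOT equal (difference: 0.5779 bits). KL divergence is asymmetric: D_KL(P||Q) ≠ D_KL(Q||P) in general.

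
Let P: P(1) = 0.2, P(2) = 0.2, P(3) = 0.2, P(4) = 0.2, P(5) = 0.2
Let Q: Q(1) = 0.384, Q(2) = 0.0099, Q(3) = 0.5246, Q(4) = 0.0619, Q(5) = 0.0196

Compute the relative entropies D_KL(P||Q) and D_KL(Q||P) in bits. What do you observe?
D_KL(P||Q) = 1.4094 bits, D_KL(Q||P) = 0.8779 bits. The two directions give different values (D_KL(P||Q) exceeds D_KL(Q||P) by 0.5315 bits): KL divergence is asymmetric.

D_KL(P||Q) = Σ P(x) log₂(P(x)/Q(x))

Computing term by term:
  P(1)·log₂(P(1)/Q(1)) = 0.2·log₂(0.2/0.384) = -0.18822
  P(2)·log₂(P(2)/Q(2)) = 0.2·log₂(0.2/0.0099) = 0.86729
  P(3)·log₂(P(3)/Q(3)) = 0.2·log₂(0.2/0.5246) = -0.27824
  P(4)·log₂(P(4)/Q(4)) = 0.2·log₂(0.2/0.0619) = 0.33840
  P(5)·log₂(P(5)/Q(5)) = 0.2·log₂(0.2/0.0196) = 0.67021

D_KL(P||Q) = -0.18822 + 0.86729 - 0.27824 + 0.33840 + 0.67021 = 1.40944 ≈ 1.4094 bits

D_KL(Q||P) = Σ Q(x) log₂(Q(x)/P(x))

Computing term by term:
  Q(1)·log₂(Q(1)/P(1)) = 0.384·log₂(0.384/0.2) = 0.36138
  Q(2)·log₂(Q(2)/P(2)) = 0.0099·log₂(0.0099/0.2) = -0.04293
  Q(3)·log₂(Q(3)/P(3)) = 0.5246·log₂(0.5246/0.2) = 0.72983
  Q(4)·log₂(Q(4)/P(4)) = 0.0619·log₂(0.0619/0.2) = -0.10473
  Q(5)·log₂(Q(5)/P(5)) = 0.0196·log₂(0.0196/0.2) = -0.06568

D_KL(Q||P) = 0.36138 - 0.04293 + 0.72983 - 0.10473 - 0.06568 = 0.87787 ≈ 0.8779 bits

These are NOT equal (difference: 0.5315 bits). KL divergence is asymmetric: D_KL(P||Q) ≠ D_KL(Q||P) in general.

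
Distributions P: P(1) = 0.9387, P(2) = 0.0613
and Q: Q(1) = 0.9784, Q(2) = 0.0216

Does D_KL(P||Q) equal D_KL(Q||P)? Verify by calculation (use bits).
D_KL(P||Q) = 0.0362 bits, D_KL(Q||P) = 0.0260 bits. No — D_KL(P||Q) ≠ D_KL(Q||P) for this pair.

D_KL(P||Q) = Σ P(x) log₂(P(x)/Q(x))

Computing term by term:
  P(1)·log₂(P(1)/Q(1)) = 0.9387·log₂(0.9387/0.9784) = -0.05610
  P(2)·log₂(P(2)/Q(2)) = 0.0613·log₂(0.0613/0.0216) = 0.09225

D_KL(P||Q) = -0.05610 + 0.09225 = 0.03615 ≈ 0.0362 bits

D_KL(Q||P) = Σ Q(x) log₂(Q(x)/P(x))

Computing term by term:
  Q(1)·log₂(Q(1)/P(1)) = 0.9784·log₂(0.9784/0.9387) = 0.05847
  Q(2)·log₂(Q(2)/P(2)) = 0.0216·log₂(0.0216/0.0613) = -0.03250

D_KL(Q||P) = 0.05847 - 0.03250 = 0.02597 ≈ 0.0260 bits

These are NOT equal (difference: 0.0102 bits). KL divergence is asymmetric: D_KL(P||Q) ≠ D_KL(Q||P) in general.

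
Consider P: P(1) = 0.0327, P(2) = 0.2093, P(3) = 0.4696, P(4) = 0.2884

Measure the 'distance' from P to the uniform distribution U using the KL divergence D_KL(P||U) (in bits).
0.3369 bits

U(i) = 1/4 for all i

D_KL(P||U) = Σ P(x) log₂(P(x) / (1/4))
           = Σ P(x) log₂(P(x)) + log₂(4)
           = log₂(4) - H(P)

H(P) = -Σ P(x) log₂(P(x)):
  -P(1)·log₂(P(1)) = -(0.0327)·log₂(0.0327) = 0.16136
  -P(2)·log₂(P(2)) = -(0.2093)·log₂(0.2093) = 0.47226
  -P(3)·log₂(P(3)) = -(0.4696)·log₂(0.4696) = 0.51210
  -P(4)·log₂(P(4)) = -(0.2884)·log₂(0.2884) = 0.51735
H(P) = 0.16136 + 0.47226 + 0.51210 + 0.51735 = 1.66307 bits

log₂(4) = 2.00000 bits

D_KL(P||U) = 2.00000 - 1.66307 = 0.33693 ≈ 0.3369 bits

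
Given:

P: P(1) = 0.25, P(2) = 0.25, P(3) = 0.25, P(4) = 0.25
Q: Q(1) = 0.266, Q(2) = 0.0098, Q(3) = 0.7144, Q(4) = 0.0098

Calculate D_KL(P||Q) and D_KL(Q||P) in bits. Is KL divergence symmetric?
D_KL(P||Q) = 1.9354 bits, D_KL(Q||P) = 1.0144 bits. No, KL divergence is not symmetric.

D_KL(P||Q) = Σ P(x) log₂(P(x)/Q(x))

Computing term by term:
  P(1)·log₂(P(1)/Q(1)) = 0.25·log₂(0.25/0.266) = -0.02237
  P(2)·log₂(P(2)/Q(2)) = 0.25·log₂(0.25/0.0098) = 1.16825
  P(3)·log₂(P(3)/Q(3)) = 0.25·log₂(0.25/0.7144) = -0.37870
  P(4)·log₂(P(4)/Q(4)) = 0.25·log₂(0.25/0.0098) = 1.16825

D_KL(P||Q) = -0.02237 + 1.16825 - 0.37870 + 1.16825 = 1.93543 ≈ 1.9354 bits

D_KL(Q||P) = Σ Q(x) log₂(Q(x)/P(x))

Computing term by term:
  Q(1)·log₂(Q(1)/P(1)) = 0.266·log₂(0.266/0.25) = 0.02381
  Q(2)·log₂(Q(2)/P(2)) = 0.0098·log₂(0.0098/0.25) = -0.04580
  Q(3)·log₂(Q(3)/P(3)) = 0.7144·log₂(0.7144/0.25) = 1.08218
  Q(4)·log₂(Q(4)/P(4)) = 0.0098·log₂(0.0098/0.25) = -0.04580

D_KL(Q||P) = 0.02381 - 0.04580 + 1.08218 - 0.04580 = 1.01439 ≈ 1.0144 bits

These are NOT equal (difference: 0.9210 bits). KL divergence is asymmetric: D_KL(P||Q) ≠ D_KL(Q||P) in general.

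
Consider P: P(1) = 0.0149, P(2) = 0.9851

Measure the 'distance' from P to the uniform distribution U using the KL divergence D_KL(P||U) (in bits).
0.8882 bits

U(i) = 1/2 for all i

D_KL(P||U) = Σ P(x) log₂(P(x) / (1/2))
           = Σ P(x) log₂(P(x)) + log₂(2)
           = log₂(2) - H(P)

H(P) = -Σ P(x) log₂(P(x)):
  -P(1)·log₂(P(1)) = -(0.0149)·log₂(0.0149) = 0.09042
  -P(2)·log₂(P(2)) = -(0.9851)·log₂(0.9851) = 0.02134
H(P) = 0.09042 + 0.02134 = 0.11176 bits

log₂(2) = 1.00000 bits

D_KL(P||U) = 1.00000 - 0.11176 = 0.88824 ≈ 0.8882 bits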